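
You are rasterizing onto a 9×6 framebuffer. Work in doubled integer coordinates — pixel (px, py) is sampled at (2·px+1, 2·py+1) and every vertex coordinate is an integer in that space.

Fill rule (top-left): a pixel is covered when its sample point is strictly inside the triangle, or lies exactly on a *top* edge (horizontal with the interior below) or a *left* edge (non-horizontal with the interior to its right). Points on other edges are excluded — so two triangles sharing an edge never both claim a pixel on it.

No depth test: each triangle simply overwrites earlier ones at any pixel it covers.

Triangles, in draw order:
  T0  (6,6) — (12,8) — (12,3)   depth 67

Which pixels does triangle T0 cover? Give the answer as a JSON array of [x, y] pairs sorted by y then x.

T0:
  2·area = 30  (B↔C swapped to make it positive)
  edge (6, 6)→(12, 3): d=(6,-3) top-left  bias=+0
  edge (12, 3)→(12, 8): d=(0,5) right/bottom  bias=-1
  edge (12, 8)→(6, 6): d=(-6,-2) top-left  bias=+0
    (1,2)@(3, 5): e=[-15,45,0] → ·  [on edge]
    (4,2)@(9, 5): e=[3,15,12] → #
    (5,2)@(11, 5): e=[9,5,16] → #
    (6,2)@(13, 5): e=[15,-5,20] → ·
    (4,3)@(9, 7): e=[15,15,0] → #  [on edge]
    (6,3)@(13, 7): e=[27,-5,8] → ·
    (4,4)@(9, 9): e=[27,15,-12] → ·
    (5,4)@(11, 9): e=[33,5,-8] → ·
    (7,4)@(15, 9): e=[45,-15,0] → ·  [on edge]
  covered (4 px):
    · · · · · · · · ·
    · · · · · · · · ·
    · · · · # # · · ·
    · · · · # # · · ·
    · · · · · · · · ·
    · · · · · · · · ·

Answer: [[4,2],[5,2],[4,3],[5,3]]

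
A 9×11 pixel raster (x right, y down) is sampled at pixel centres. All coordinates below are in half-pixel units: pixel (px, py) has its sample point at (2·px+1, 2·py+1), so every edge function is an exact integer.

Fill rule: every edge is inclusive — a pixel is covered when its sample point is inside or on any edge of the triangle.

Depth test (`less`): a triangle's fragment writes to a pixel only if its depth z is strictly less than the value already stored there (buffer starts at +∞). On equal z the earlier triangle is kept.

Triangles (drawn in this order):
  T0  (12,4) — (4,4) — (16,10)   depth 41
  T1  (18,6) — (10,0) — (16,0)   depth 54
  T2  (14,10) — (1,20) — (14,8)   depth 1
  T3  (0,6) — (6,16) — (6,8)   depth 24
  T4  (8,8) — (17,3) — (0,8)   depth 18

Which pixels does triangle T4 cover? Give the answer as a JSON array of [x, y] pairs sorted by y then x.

T0:
  2·area = 48  (B↔C swapped to make it positive)
  edge (12, 4)→(16, 10): d=(4,6) inclusive
  edge (16, 10)→(4, 4): d=(-12,-6) inclusive
  edge (4, 4)→(12, 4): d=(8,0) inclusive
    (3,2)@(7, 5): e=[34,6,8] → #
    (4,2)@(9, 5): e=[22,18,8] → #
    (5,2)@(11, 5): e=[10,30,8] → #
    (6,2)@(13, 5): e=[-2,42,8] → ·
    (3,3)@(7, 7): e=[42,-18,24] → ·
    (4,3)@(9, 7): e=[30,-6,24] → ·
    (5,3)@(11, 7): e=[18,6,24] → #
    (6,3)@(13, 7): e=[6,18,24] → #
    (7,3)@(15, 7): e=[-6,30,24] → ·
    (5,4)@(11, 9): e=[26,-18,40] → ·
    (6,4)@(13, 9): e=[14,-6,40] → ·
    (7,4)@(15, 9): e=[2,6,40] → #
  covered (6 px):
    · · · · · · · · ·
    · · · · · · · · ·
    · · · # # # · · ·
    · · · · · # # · ·
    · · · · · · · # ·
    · · · · · · · · ·
    · · · · · · · · ·
    · · · · · · · · ·
    · · · · · · · · ·
    · · · · · · · · ·
    · · · · · · · · ·
T1:
  2·area = 36
  edge (18, 6)→(10, 0): d=(-8,-6) inclusive
  edge (10, 0)→(16, 0): d=(6,0) inclusive
  edge (16, 0)→(18, 6): d=(2,6) inclusive
    (6,0)@(13, 1): e=[10,6,20] → #
    (7,0)@(15, 1): e=[22,6,8] → #
    (8,0)@(17, 1): e=[34,6,-4] → ·
    (6,1)@(13, 3): e=[-6,18,24] → ·
    (7,1)@(15, 3): e=[6,18,12] → #
    (8,1)@(17, 3): e=[18,18,0] → #  [on edge]
    (7,2)@(15, 5): e=[-10,30,16] → ·
    (8,2)@(17, 5): e=[2,30,4] → #
    (8,3)@(17, 7): e=[-14,42,8] → ·
  covered (5 px):
    · · · · · · # # ·
    · · · · · · · # #
    · · · · · · · · #
    · · · · · · · · ·
    · · · · · · · · ·
    · · · · · · · · ·
    · · · · · · · · ·
    · · · · · · · · ·
    · · · · · · · · ·
    · · · · · · · · ·
    · · · · · · · · ·
T2:
  2·area = 26
  edge (14, 10)→(1, 20): d=(-13,10) inclusive
  edge (1, 20)→(14, 8): d=(13,-12) inclusive
  edge (14, 8)→(14, 10): d=(0,2) inclusive
    (6,4)@(13, 9): e=[23,1,2] → #
    (7,4)@(15, 9): e=[3,25,-2] → ·
    (5,5)@(11, 11): e=[17,3,6] → #
    (6,5)@(13, 11): e=[-3,27,2] → ·
    (4,6)@(9, 13): e=[11,5,10] → #
    (5,6)@(11, 13): e=[-9,29,6] → ·
    (3,7)@(7, 15): e=[5,7,14] → #
    (4,7)@(9, 15): e=[-15,31,10] → ·
    (3,8)@(7, 17): e=[-21,33,14] → ·
  covered (4 px):
    · · · · · · · · ·
    · · · · · · · · ·
    · · · · · · · · ·
    · · · · · · · · ·
    · · · · · · # · ·
    · · · · · # · · ·
    · · · · # · · · ·
    · · · # · · · · ·
    · · · · · · · · ·
    · · · · · · · · ·
    · · · · · · · · ·
T3:
  2·area = 48  (B↔C swapped to make it positive)
  edge (0, 6)→(6, 8): d=(6,2) inclusive
  edge (6, 8)→(6, 16): d=(0,8) inclusive
  edge (6, 16)→(0, 6): d=(-6,-10) inclusive
    (0,3)@(1, 7): e=[4,40,4] → #
    (1,3)@(3, 7): e=[0,24,24] → #  [on edge]
    (2,3)@(5, 7): e=[-4,8,44] → ·
    (0,4)@(1, 9): e=[16,40,-8] → ·
    (1,4)@(3, 9): e=[12,24,12] → #
    (2,4)@(5, 9): e=[8,8,32] → #
    (3,4)@(7, 9): e=[4,-8,52] → ·
    (4,4)@(9, 9): e=[0,-24,72] → ·  [on edge]
    (1,5)@(3, 11): e=[24,24,0] → #  [on edge]
    (3,5)@(7, 11): e=[16,-8,40] → ·
    (7,5)@(15, 11): e=[0,-72,120] → ·  [on edge]
    (1,6)@(3, 13): e=[36,24,-12] → ·
    (4,10)@(9, 21): e=[72,-24,0] → ·  [on edge]
  covered (7 px):
    · · · · · · · · ·
    · · · · · · · · ·
    · · · · · · · · ·
    # # · · · · · · ·
    · # # · · · · · ·
    · # # · · · · · ·
    · · # · · · · · ·
    · · · · · · · · ·
    · · · · · · · · ·
    · · · · · · · · ·
    · · · · · · · · ·
T4:
  2·area = 40  (B↔C swapped to make it positive)
  edge (8, 8)→(0, 8): d=(-8,0) inclusive
  edge (0, 8)→(17, 3): d=(17,-5) inclusive
  edge (17, 3)→(8, 8): d=(-9,5) inclusive
    (8,1)@(17, 3): e=[40,0,0] → #  [on edge]
    (5,2)@(11, 5): e=[24,4,12] → #
    (6,2)@(13, 5): e=[24,14,2] → #
    (7,2)@(15, 5): e=[24,24,-8] → ·
    (8,2)@(17, 5): e=[24,34,-18] → ·
    (2,3)@(5, 7): e=[8,8,24] → #
    (3,3)@(7, 7): e=[8,18,14] → #
    (4,3)@(9, 7): e=[8,28,4] → #
    (5,3)@(11, 7): e=[8,38,-6] → ·
    (6,3)@(13, 7): e=[8,48,-16] → ·
    (2,4)@(5, 9): e=[-8,42,6] → ·
    (3,4)@(7, 9): e=[-8,52,-4] → ·
  covered (6 px):
    · · · · · · · · ·
    · · · · · · · · #
    · · · · · # # · ·
    · · # # # · · · ·
    · · · · · · · · ·
    · · · · · · · · ·
    · · · · · · · · ·
    · · · · · · · · ·
    · · · · · · · · ·
    · · · · · · · · ·
    · · · · · · · · ·

Answer: [[8,1],[5,2],[6,2],[2,3],[3,3],[4,3]]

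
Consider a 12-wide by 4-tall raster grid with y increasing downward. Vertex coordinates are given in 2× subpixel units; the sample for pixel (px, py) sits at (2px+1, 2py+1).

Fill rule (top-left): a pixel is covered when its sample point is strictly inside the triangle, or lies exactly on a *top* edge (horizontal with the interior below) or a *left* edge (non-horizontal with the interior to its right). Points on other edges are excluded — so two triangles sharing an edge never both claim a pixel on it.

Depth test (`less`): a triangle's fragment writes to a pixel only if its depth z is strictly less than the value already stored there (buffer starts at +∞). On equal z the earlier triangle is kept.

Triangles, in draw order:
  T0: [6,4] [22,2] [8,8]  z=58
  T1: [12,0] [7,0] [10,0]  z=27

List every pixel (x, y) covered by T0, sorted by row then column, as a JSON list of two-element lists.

T0:
  2·area = 68
  edge (6, 4)→(22, 2): d=(16,-2) top-left  bias=+0
  edge (22, 2)→(8, 8): d=(-14,6) right/bottom  bias=-1
  edge (8, 8)→(6, 4): d=(-2,-4) top-left  bias=+0
    (7,1)@(15, 3): e=[2,28,38] → #
    (8,1)@(17, 3): e=[6,16,46] → #
    (9,1)@(19, 3): e=[10,4,54] → #
    (10,1)@(21, 3): e=[14,-8,62] → ·
    (3,2)@(7, 5): e=[18,48,2] → #
    (4,2)@(9, 5): e=[22,36,10] → #
    (5,2)@(11, 5): e=[26,24,18] → #
    (6,2)@(13, 5): e=[30,12,26] → #
    (7,2)@(15, 5): e=[34,0,34] → ·  [on edge]
    (8,2)@(17, 5): e=[38,-12,42] → ·
    (9,2)@(19, 5): e=[42,-24,50] → ·
    (3,3)@(7, 7): e=[50,20,-2] → ·
  covered (8 px):
    · · · · · · · · · · · ·
    · · · · · · · # # # · ·
    · · · # # # # · · · · ·
    · · · · # · · · · · · ·
T1:
  degenerate (2·area = 0) — covers nothing

Final: [[7,1],[8,1],[9,1],[3,2],[4,2],[5,2],[6,2],[4,3]]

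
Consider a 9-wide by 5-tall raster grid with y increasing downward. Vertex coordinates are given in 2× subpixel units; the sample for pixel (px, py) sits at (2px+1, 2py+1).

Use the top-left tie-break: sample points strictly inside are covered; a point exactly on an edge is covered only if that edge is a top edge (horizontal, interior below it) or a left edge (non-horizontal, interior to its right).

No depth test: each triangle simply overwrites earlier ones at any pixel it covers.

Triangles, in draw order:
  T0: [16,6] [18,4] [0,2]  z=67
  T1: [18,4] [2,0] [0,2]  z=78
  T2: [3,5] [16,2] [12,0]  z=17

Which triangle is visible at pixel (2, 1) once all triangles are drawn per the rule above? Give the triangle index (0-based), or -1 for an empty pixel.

T0:
  2·area = 40  (B↔C swapped to make it positive)
  edge (16, 6)→(0, 2): d=(-16,-4) top-left  bias=+0
  edge (0, 2)→(18, 4): d=(18,2) right/bottom  bias=-1
  edge (18, 4)→(16, 6): d=(-2,2) right/bottom  bias=-1
    (2,1)@(5, 3): e=[4,8,28] → #
    (3,1)@(7, 3): e=[12,4,24] → #
    (4,1)@(9, 3): e=[20,0,20] → ·  [on edge]
    (2,2)@(5, 5): e=[-28,44,24] → ·
    (3,2)@(7, 5): e=[-20,40,20] → ·
    (6,2)@(13, 5): e=[4,28,8] → #
    (7,2)@(15, 5): e=[12,24,4] → #
    (8,2)@(17, 5): e=[20,20,0] → ·  [on edge]
    (6,3)@(13, 7): e=[-28,64,4] → ·
    (7,3)@(15, 7): e=[-20,60,0] → ·  [on edge]
    (6,4)@(13, 9): e=[-60,100,0] → ·  [on edge]
  covered (4 px):
    · · · · · · · · ·
    · · # # · · · · ·
    · · · · · · # # ·
    · · · · · · · · ·
    · · · · · · · · ·
T1:
  2·area = 40  (B↔C swapped to make it positive)
  edge (18, 4)→(0, 2): d=(-18,-2) top-left  bias=+0
  edge (0, 2)→(2, 0): d=(2,-2) top-left  bias=+0
  edge (2, 0)→(18, 4): d=(16,4) right/bottom  bias=-1
    (0,0)@(1, 1): e=[20,0,20] → #  [on edge]
    (1,0)@(3, 1): e=[24,4,12] → #
    (2,0)@(5, 1): e=[28,8,4] → #
    (3,0)@(7, 1): e=[32,12,-4] → ·
    (0,1)@(1, 3): e=[-16,4,52] → ·
    (1,1)@(3, 3): e=[-12,8,44] → ·
    (2,1)@(5, 3): e=[-8,12,36] → ·
    (4,1)@(9, 3): e=[0,20,20] → #  [on edge]
    (5,1)@(11, 3): e=[4,24,12] → #
    (6,1)@(13, 3): e=[8,28,4] → #
    (7,1)@(15, 3): e=[12,32,-4] → ·
    (4,2)@(9, 5): e=[-36,24,52] → ·
  covered (6 px):
    # # # · · · · · ·
    · · · · # # # · ·
    · · · · · · · · ·
    · · · · · · · · ·
    · · · · · · · · ·
T2:
  2·area = 38  (B↔C swapped to make it positive)
  edge (3, 5)→(12, 0): d=(9,-5) top-left  bias=+0
  edge (12, 0)→(16, 2): d=(4,2) right/bottom  bias=-1
  edge (16, 2)→(3, 5): d=(-13,3) right/bottom  bias=-1
    (5,0)@(11, 1): e=[4,6,28] → #
    (6,0)@(13, 1): e=[14,2,22] → #
    (7,0)@(15, 1): e=[24,-2,16] → ·
    (3,1)@(7, 3): e=[2,22,14] → #
    (4,1)@(9, 3): e=[12,18,8] → #
    (6,1)@(13, 3): e=[32,10,-4] → ·
    (1,2)@(3, 5): e=[0,38,0] → ·  [on edge]
    (3,2)@(7, 5): e=[20,30,-12] → ·
    (4,2)@(9, 5): e=[30,26,-18] → ·
    (5,2)@(11, 5): e=[40,22,-24] → ·
  covered (5 px):
    · · · · · # # · ·
    · · · # # # · · ·
    · · · · · · · · ·
    · · · · · · · · ·
    · · · · · · · · ·

Z-buffer (winner per pixel, '.' = empty):
  1 1 1 . . 2 2 . .
  . . 0 2 2 2 1 . .
  . . . . . . 0 0 .
  . . . . . . . . .
  . . . . . . . . .

Result: 0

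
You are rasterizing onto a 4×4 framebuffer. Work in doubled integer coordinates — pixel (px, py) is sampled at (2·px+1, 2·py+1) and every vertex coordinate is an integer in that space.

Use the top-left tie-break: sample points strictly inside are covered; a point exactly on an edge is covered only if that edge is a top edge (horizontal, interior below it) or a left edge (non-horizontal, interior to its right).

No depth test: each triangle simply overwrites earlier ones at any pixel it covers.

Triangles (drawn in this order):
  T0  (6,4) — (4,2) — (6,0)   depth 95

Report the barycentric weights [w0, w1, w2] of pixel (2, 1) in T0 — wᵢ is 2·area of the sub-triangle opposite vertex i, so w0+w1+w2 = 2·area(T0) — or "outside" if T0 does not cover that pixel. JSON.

T0:
  2·area = 8
  edge (6, 4)→(4, 2): d=(-2,-2) top-left  bias=+0
  edge (4, 2)→(6, 0): d=(2,-2) top-left  bias=+0
  edge (6, 0)→(6, 4): d=(0,4) right/bottom  bias=-1
    (1,0)@(3, 1): e=[0,-4,12] → .  [on edge]
    (2,0)@(5, 1): e=[4,0,4] → X  [on edge]
    (3,0)@(7, 1): e=[8,4,-4] → .
    (1,1)@(3, 3): e=[-4,0,12] → .  [on edge]
    (2,1)@(5, 3): e=[0,4,4] → X  [on edge]
    (3,1)@(7, 3): e=[4,8,-4] → .
    (0,2)@(1, 5): e=[-12,0,20] → .  [on edge]
    (2,2)@(5, 5): e=[-4,8,4] → .
    (3,2)@(7, 5): e=[0,12,-4] → .  [on edge]
  covered (2 px):
    . . X .
    . . X .
    . . . .
    . . . .

Result: [4,4,0]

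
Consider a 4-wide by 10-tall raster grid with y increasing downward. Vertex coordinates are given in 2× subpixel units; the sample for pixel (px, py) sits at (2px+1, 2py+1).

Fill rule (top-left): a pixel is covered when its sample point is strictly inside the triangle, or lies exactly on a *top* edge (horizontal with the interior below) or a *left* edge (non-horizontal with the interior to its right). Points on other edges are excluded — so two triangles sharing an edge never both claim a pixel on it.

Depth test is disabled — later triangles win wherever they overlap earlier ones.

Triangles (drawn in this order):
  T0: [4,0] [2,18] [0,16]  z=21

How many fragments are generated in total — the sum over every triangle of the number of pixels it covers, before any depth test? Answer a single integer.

T0:
  2·area = 40
  edge (4, 0)→(2, 18): d=(-2,18) right/bottom  bias=-1
  edge (2, 18)→(0, 16): d=(-2,-2) top-left  bias=+0
  edge (0, 16)→(4, 0): d=(4,-16) top-left  bias=+0
    (1,2)@(3, 5): e=[8,28,4] → █
    (2,2)@(5, 5): e=[-28,32,36] → ·
    (1,3)@(3, 7): e=[4,24,12] → █
    (2,3)@(5, 7): e=[-32,28,44] → ·
    (1,4)@(3, 9): e=[0,20,20] → ·  [on edge]
    (0,6)@(1, 13): e=[28,8,4] → █
    (1,6)@(3, 13): e=[-8,12,36] → ·
    (0,7)@(1, 15): e=[24,4,12] → █
    (1,7)@(3, 15): e=[-12,8,44] → ·
    (0,8)@(1, 17): e=[20,0,20] → █  [on edge]
    (1,8)@(3, 17): e=[-16,4,52] → ·
    (0,9)@(1, 19): e=[16,-4,28] → ·
    (1,9)@(3, 19): e=[-20,0,60] → ·  [on edge]
  covered (5 px):
    · · · ·
    · · · ·
    · █ · ·
    · █ · ·
    · · · ·
    · · · ·
    █ · · ·
    █ · · ·
    █ · · ·
    · · · ·

Final: 5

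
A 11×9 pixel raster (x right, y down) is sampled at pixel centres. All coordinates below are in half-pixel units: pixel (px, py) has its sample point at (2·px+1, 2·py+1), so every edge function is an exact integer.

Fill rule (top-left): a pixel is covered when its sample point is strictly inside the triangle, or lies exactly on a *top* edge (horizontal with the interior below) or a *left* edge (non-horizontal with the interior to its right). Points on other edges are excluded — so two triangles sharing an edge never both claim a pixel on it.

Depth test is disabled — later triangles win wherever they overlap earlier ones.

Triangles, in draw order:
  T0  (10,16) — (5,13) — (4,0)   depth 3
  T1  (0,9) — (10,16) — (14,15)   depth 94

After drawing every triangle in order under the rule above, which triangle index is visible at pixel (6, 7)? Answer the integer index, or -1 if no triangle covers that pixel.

T0:
  2·area = 62
  edge (10, 16)→(5, 13): d=(-5,-3) top-left  bias=+0
  edge (5, 13)→(4, 0): d=(-1,-13) top-left  bias=+0
  edge (4, 0)→(10, 16): d=(6,16) right/bottom  bias=-1
    (2,1)@(5, 3): e=[50,10,2] → X
    (3,1)@(7, 3): e=[56,36,-30] → .
    (2,2)@(5, 5): e=[40,8,14] → X
    (3,2)@(7, 5): e=[46,34,-18] → .
    (2,3)@(5, 7): e=[30,6,26] → X
    (3,3)@(7, 7): e=[36,32,-6] → .
    (2,4)@(5, 9): e=[20,4,38] → X
    (3,4)@(7, 9): e=[26,30,6] → X
    (4,4)@(9, 9): e=[32,56,-26] → .
    (2,5)@(5, 11): e=[10,2,50] → X
    (4,5)@(9, 11): e=[22,54,-14] → .
    (2,6)@(5, 13): e=[0,0,62] → X  [on edge]
  covered (10 px):
    . . . . . . . . . . .
    . . X . . . . . . . .
    . . X . . . . . . . .
    . . X . . . . . . . .
    . . X X . . . . . . .
    . . X X . . . . . . .
    . . X X . . . . . . .
    . . . . X . . . . . .
    . . . . . . . . . . .
T1:
  2·area = 38  (B↔C swapped to make it positive)
  edge (0, 9)→(14, 15): d=(14,6) right/bottom  bias=-1
  edge (14, 15)→(10, 16): d=(-4,1) right/bottom  bias=-1
  edge (10, 16)→(0, 9): d=(-10,-7) top-left  bias=+0
    (1,5)@(3, 11): e=[10,27,1] → X
    (2,5)@(5, 11): e=[-2,25,15] → .
    (1,6)@(3, 13): e=[38,19,-19] → .
    (3,6)@(7, 13): e=[14,15,9] → X
    (4,6)@(9, 13): e=[2,13,23] → X
    (5,6)@(11, 13): e=[-10,11,37] → .
    (3,7)@(7, 15): e=[42,7,-11] → .
    (4,7)@(9, 15): e=[30,5,3] → X
    (5,7)@(11, 15): e=[18,3,17] → X
    (6,7)@(13, 15): e=[6,1,31] → X
    (7,7)@(15, 15): e=[-6,-1,45] → .
    (4,8)@(9, 17): e=[58,-3,-17] → .
  covered (6 px):
    . . . . . . . . . . .
    . . . . . . . . . . .
    . . . . . . . . . . .
    . . . . . . . . . . .
    . . . . . . . . . . .
    . X . . . . . . . . .
    . . . X X . . . . . .
    . . . . X X X . . . .
    . . . . . . . . . . .

Z-buffer (winner per pixel, '.' = empty):
  . . . . . . . . . . .
  . . 0 . . . . . . . .
  . . 0 . . . . . . . .
  . . 0 . . . . . . . .
  . . 0 0 . . . . . . .
  . 1 0 0 . . . . . . .
  . . 0 1 1 . . . . . .
  . . . . 1 1 1 . . . .
  . . . . . . . . . . .

Answer: 1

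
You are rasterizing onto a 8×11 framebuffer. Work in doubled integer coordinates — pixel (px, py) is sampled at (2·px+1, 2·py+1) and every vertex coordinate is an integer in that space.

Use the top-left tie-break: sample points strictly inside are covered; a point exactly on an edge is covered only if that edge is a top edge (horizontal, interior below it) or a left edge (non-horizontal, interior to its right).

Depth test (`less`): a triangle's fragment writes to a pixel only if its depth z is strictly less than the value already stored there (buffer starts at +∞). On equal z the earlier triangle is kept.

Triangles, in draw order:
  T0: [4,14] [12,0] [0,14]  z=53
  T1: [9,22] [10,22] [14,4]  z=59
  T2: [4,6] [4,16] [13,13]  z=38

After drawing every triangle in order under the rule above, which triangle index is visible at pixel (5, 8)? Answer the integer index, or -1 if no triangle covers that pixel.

T0:
  2·area = 56  (B↔C swapped to make it positive)
  edge (4, 14)→(0, 14): d=(-4,0) right/bottom  bias=-1
  edge (0, 14)→(12, 0): d=(12,-14) top-left  bias=+0
  edge (12, 0)→(4, 14): d=(-8,14) right/bottom  bias=-1
    (4,2)@(9, 5): e=[36,18,2] → X
    (5,2)@(11, 5): e=[36,46,-26] → .
    (3,3)@(7, 7): e=[28,14,14] → X
    (4,3)@(9, 7): e=[28,42,-14] → .
    (2,4)@(5, 9): e=[20,10,26] → X
    (3,4)@(7, 9): e=[20,38,-2] → .
    (1,5)@(3, 11): e=[12,6,38] → X
    (3,5)@(7, 11): e=[12,62,-18] → .
    (0,6)@(1, 13): e=[4,2,50] → X
    (2,6)@(5, 13): e=[4,58,-6] → .
    (0,7)@(1, 15): e=[-4,26,34] → .
    (1,7)@(3, 15): e=[-4,54,6] → .
  covered (7 px):
    . . . . . . . .
    . . . . . . . .
    . . . . X . . .
    . . . X . . . .
    . . X . . . . .
    . X X . . . . .
    X X . . . . . .
    . . . . . . . .
    . . . . . . . .
    . . . . . . . .
    . . . . . . . .
T1:
  2·area = 18  (B↔C swapped to make it positive)
  edge (9, 22)→(14, 4): d=(5,-18) top-left  bias=+0
  edge (14, 4)→(10, 22): d=(-4,18) right/bottom  bias=-1
  edge (10, 22)→(9, 22): d=(-1,0) right/bottom  bias=-1
    (5,7)@(11, 15): e=[1,10,7] → X
    (6,7)@(13, 15): e=[37,-26,7] → .
    (5,8)@(11, 17): e=[11,2,5] → X
    (6,8)@(13, 17): e=[47,-34,5] → .
    (5,9)@(11, 19): e=[21,-6,3] → .
  covered (2 px):
    . . . . . . . .
    . . . . . . . .
    . . . . . . . .
    . . . . . . . .
    . . . . . . . .
    . . . . . . . .
    . . . . . . . .
    . . . . . X . .
    . . . . . X . .
    . . . . . . . .
    . . . . . . . .
T2:
  2·area = 90  (B↔C swapped to make it positive)
  edge (4, 6)→(13, 13): d=(9,7) right/bottom  bias=-1
  edge (13, 13)→(4, 16): d=(-9,3) right/bottom  bias=-1
  edge (4, 16)→(4, 6): d=(0,-10) top-left  bias=+0
    (2,3)@(5, 7): e=[2,78,10] → X
    (3,3)@(7, 7): e=[-12,72,30] → .
    (2,4)@(5, 9): e=[20,60,10] → X
    (3,4)@(7, 9): e=[6,54,30] → X
    (4,4)@(9, 9): e=[-8,48,50] → .
    (2,5)@(5, 11): e=[38,42,10] → X
    (4,5)@(9, 11): e=[10,30,50] → X
    (5,5)@(11, 11): e=[-4,24,70] → .
    (2,6)@(5, 13): e=[56,24,10] → X
    (5,6)@(11, 13): e=[14,6,70] → X
    (6,6)@(13, 13): e=[0,0,90] → .  [on edge]
    (2,7)@(5, 15): e=[74,6,10] → X
    (3,7)@(7, 15): e=[60,0,30] → .  [on edge]
    (0,8)@(1, 17): e=[120,0,-30] → .  [on edge]
  covered (11 px):
    . . . . . . . .
    . . . . . . . .
    . . . . . . . .
    . . X . . . . .
    . . X X . . . .
    . . X X X . . .
    . . X X X X . .
    . . X . . . . .
    . . . . . . . .
    . . . . . . . .
    . . . . . . . .

Z-buffer (winner per pixel, '.' = empty):
  . . . . . . . .
  . . . . . . . .
  . . . . 0 . . .
  . . 2 0 . . . .
  . . 2 2 . . . .
  . 0 2 2 2 . . .
  0 0 2 2 2 2 . .
  . . 2 . . 1 . .
  . . . . . 1 . .
  . . . . . . . .
  . . . . . . . .

Answer: 1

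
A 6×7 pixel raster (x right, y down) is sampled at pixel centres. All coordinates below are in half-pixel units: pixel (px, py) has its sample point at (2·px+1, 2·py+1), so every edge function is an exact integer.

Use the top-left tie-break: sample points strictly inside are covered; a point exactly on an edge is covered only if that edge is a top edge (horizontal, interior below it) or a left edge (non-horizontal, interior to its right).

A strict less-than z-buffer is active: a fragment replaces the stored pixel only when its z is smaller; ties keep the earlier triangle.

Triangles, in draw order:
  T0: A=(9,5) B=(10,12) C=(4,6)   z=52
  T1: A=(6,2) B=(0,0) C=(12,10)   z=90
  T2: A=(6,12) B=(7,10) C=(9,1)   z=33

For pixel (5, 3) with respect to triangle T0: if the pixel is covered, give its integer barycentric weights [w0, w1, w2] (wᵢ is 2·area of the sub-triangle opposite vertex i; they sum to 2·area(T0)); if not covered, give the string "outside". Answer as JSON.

T0:
  2·area = 36
  edge (9, 5)→(10, 12): d=(1,7) right/bottom  bias=-1
  edge (10, 12)→(4, 6): d=(-6,-6) top-left  bias=+0
  edge (4, 6)→(9, 5): d=(5,-1) top-left  bias=+0
    (0,1)@(1, 3): e=[54,0,-18] → .  [on edge]
    (1,2)@(3, 5): e=[42,0,-6] → .  [on edge]
    (4,2)@(9, 5): e=[0,36,0] → .  [on edge]
    (2,3)@(5, 7): e=[30,0,6] → X  [on edge]
    (3,3)@(7, 7): e=[16,12,8] → X
    (4,3)@(9, 7): e=[2,24,10] → X
    (5,3)@(11, 7): e=[-12,36,12] → .
    (2,4)@(5, 9): e=[32,-12,16] → .
    (3,4)@(7, 9): e=[18,0,18] → X  [on edge]
    (5,4)@(11, 9): e=[-10,24,22] → .
    (3,5)@(7, 11): e=[20,-12,28] → .
    (4,5)@(9, 11): e=[6,0,30] → X  [on edge]
    (5,6)@(11, 13): e=[-6,0,42] → .  [on edge]
  covered (6 px):
    . . . . . .
    . . . . . .
    . . . . . .
    . . X X X .
    . . . X X .
    . . . . X .
    . . . . . .
T1:
  2·area = 36  (B↔C swapped to make it positive)
  edge (6, 2)→(12, 10): d=(6,8) right/bottom  bias=-1
  edge (12, 10)→(0, 0): d=(-12,-10) top-left  bias=+0
  edge (0, 0)→(6, 2): d=(6,2) right/bottom  bias=-1
    (1,0)@(3, 1): e=[18,18,0] → .  [on edge]
    (2,1)@(5, 3): e=[14,14,8] → X
    (3,1)@(7, 3): e=[-2,34,4] → .
    (4,1)@(9, 3): e=[-18,54,0] → .  [on edge]
    (2,2)@(5, 5): e=[26,-10,20] → .
    (3,2)@(7, 5): e=[10,10,16] → X
    (4,2)@(9, 5): e=[-6,30,12] → .
    (3,3)@(7, 7): e=[22,-14,28] → .
    (4,3)@(9, 7): e=[6,6,24] → X
    (5,3)@(11, 7): e=[-10,26,20] → .
    (4,4)@(9, 9): e=[18,-18,36] → .
    (5,4)@(11, 9): e=[2,2,32] → X
  covered (4 px):
    . . . . . .
    . . X . . .
    . . . X . .
    . . . . X .
    . . . . . X
    . . . . . .
    . . . . . .
T2:
  2·area = 5  (B↔C swapped to make it positive)
  edge (6, 12)→(9, 1): d=(3,-11) top-left  bias=+0
  edge (9, 1)→(7, 10): d=(-2,9) right/bottom  bias=-1
  edge (7, 10)→(6, 12): d=(-1,2) right/bottom  bias=-1
    (4,0)@(9, 1): e=[0,0,5] → .  [on edge]
    (3,4)@(7, 9): e=[2,2,1] → X
    (4,4)@(9, 9): e=[24,-16,-3] → .
    (3,5)@(7, 11): e=[8,-2,-1] → .
  covered (1 px):
    . . . . . .
    . . . . . .
    . . . . . .
    . . . . . .
    . . . X . .
    . . . . . .
    . . . . . .

Final: "outside"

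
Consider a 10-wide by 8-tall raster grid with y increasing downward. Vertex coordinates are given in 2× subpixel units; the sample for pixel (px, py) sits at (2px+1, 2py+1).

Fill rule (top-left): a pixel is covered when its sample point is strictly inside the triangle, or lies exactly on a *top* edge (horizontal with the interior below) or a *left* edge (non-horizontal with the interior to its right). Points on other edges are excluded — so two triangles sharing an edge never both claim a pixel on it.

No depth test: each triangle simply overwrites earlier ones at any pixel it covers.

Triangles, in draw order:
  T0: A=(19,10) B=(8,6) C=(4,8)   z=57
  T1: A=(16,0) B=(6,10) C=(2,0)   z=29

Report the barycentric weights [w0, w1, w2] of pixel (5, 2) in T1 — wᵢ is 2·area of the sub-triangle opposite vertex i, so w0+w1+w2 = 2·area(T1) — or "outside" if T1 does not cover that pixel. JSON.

T0:
  2·area = 38  (B↔C swapped to make it positive)
  edge (19, 10)→(4, 8): d=(-15,-2) top-left  bias=+0
  edge (4, 8)→(8, 6): d=(4,-2) top-left  bias=+0
  edge (8, 6)→(19, 10): d=(11,4) right/bottom  bias=-1
    (3,3)@(7, 7): e=[21,2,15] → #
    (4,3)@(9, 7): e=[25,6,7] → #
    (5,3)@(11, 7): e=[29,10,-1] → ·
    (3,4)@(7, 9): e=[-9,10,37] → ·
    (4,4)@(9, 9): e=[-5,14,29] → ·
    (6,4)@(13, 9): e=[3,22,13] → #
    (7,4)@(15, 9): e=[7,26,5] → #
    (8,4)@(17, 9): e=[11,30,-3] → ·
    (6,5)@(13, 11): e=[-27,30,35] → ·
    (7,5)@(15, 11): e=[-23,34,27] → ·
  covered (4 px):
    · · · · · · · · · ·
    · · · · · · · · · ·
    · · · · · · · · · ·
    · · · # # · · · · ·
    · · · · · · # # · ·
    · · · · · · · · · ·
    · · · · · · · · · ·
    · · · · · · · · · ·
T1:
  2·area = 140
  edge (16, 0)→(6, 10): d=(-10,10) right/bottom  bias=-1
  edge (6, 10)→(2, 0): d=(-4,-10) top-left  bias=+0
  edge (2, 0)→(16, 0): d=(14,0) top-left  bias=+0
    (1,0)@(3, 1): e=[120,6,14] → #
    (2,0)@(5, 1): e=[100,26,14] → #
    (3,0)@(7, 1): e=[80,46,14] → #
    (4,0)@(9, 1): e=[60,66,14] → #
    (5,0)@(11, 1): e=[40,86,14] → #
    (6,0)@(13, 1): e=[20,106,14] → #
    (7,0)@(15, 1): e=[0,126,14] → ·  [on edge]
    (1,1)@(3, 3): e=[100,-2,42] → ·
    (2,1)@(5, 3): e=[80,18,42] → #
    (6,1)@(13, 3): e=[0,98,42] → ·  [on edge]
    (2,2)@(5, 5): e=[60,10,70] → #
    (5,2)@(11, 5): e=[0,70,70] → ·  [on edge]
    (4,3)@(9, 7): e=[0,42,98] → ·  [on edge]
    (3,4)@(7, 9): e=[0,14,126] → ·  [on edge]
    (2,5)@(5, 11): e=[0,-14,154] → ·  [on edge]
    (1,6)@(3, 13): e=[0,-42,182] → ·  [on edge]
    (0,7)@(1, 15): e=[0,-70,210] → ·  [on edge]
  covered (15 px):
    · # # # # # # · · ·
    · · # # # # · · · ·
    · · # # # · · · · ·
    · · # # · · · · · ·
    · · · · · · · · · ·
    · · · · · · · · · ·
    · · · · · · · · · ·
    · · · · · · · · · ·

Final: "outside"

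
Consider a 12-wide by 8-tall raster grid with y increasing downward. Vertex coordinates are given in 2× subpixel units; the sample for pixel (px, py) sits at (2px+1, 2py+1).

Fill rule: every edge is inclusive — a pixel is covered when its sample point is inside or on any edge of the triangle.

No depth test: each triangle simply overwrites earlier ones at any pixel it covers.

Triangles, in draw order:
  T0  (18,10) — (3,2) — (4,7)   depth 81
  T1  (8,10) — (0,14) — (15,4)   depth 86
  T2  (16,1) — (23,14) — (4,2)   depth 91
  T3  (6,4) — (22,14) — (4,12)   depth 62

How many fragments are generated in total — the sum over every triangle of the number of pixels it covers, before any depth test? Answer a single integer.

T0:
  2·area = 67  (B↔C swapped to make it positive)
  edge (18, 10)→(4, 7): d=(-14,-3) inclusive
  edge (4, 7)→(3, 2): d=(-1,-5) inclusive
  edge (3, 2)→(18, 10): d=(15,8) inclusive
    (2,2)@(5, 5): e=[31,7,29] → █
    (3,2)@(7, 5): e=[37,17,13] → █
    (4,2)@(9, 5): e=[43,27,-3] → ·
    (2,3)@(5, 7): e=[3,5,59] → █
    (4,3)@(9, 7): e=[15,25,27] → █
    (5,3)@(11, 7): e=[21,35,11] → █
    (6,3)@(13, 7): e=[27,45,-5] → ·
    (2,4)@(5, 9): e=[-25,3,89] → ·
    (3,4)@(7, 9): e=[-19,13,73] → ·
    (4,4)@(9, 9): e=[-13,23,57] → ·
    (5,4)@(11, 9): e=[-7,33,41] → ·
    (7,4)@(15, 9): e=[5,53,9] → █
  covered (7 px):
    · · · · · · · · · · · ·
    · · · · · · · · · · · ·
    · · █ █ · · · · · · · ·
    · · █ █ █ █ · · · · · ·
    · · · · · · · █ · · · ·
    · · · · · · · · · · · ·
    · · · · · · · · · · · ·
    · · · · · · · · · · · ·
T1:
  2·area = 20
  edge (8, 10)→(0, 14): d=(-8,4) inclusive
  edge (0, 14)→(15, 4): d=(15,-10) inclusive
  edge (15, 4)→(8, 10): d=(-7,6) inclusive
    (5,3)@(11, 7): e=[12,5,3] → █
    (6,3)@(13, 7): e=[4,25,-9] → ·
    (4,4)@(9, 9): e=[4,15,1] → █
    (5,4)@(11, 9): e=[-4,35,-11] → ·
    (2,5)@(5, 11): e=[4,5,11] → █
    (3,5)@(7, 11): e=[-4,25,-1] → ·
    (4,5)@(9, 11): e=[-12,45,-13] → ·
    (2,6)@(5, 13): e=[-12,35,-3] → ·
  covered (3 px):
    · · · · · · · · · · · ·
    · · · · · · · · · · · ·
    · · · · · · · · · · · ·
    · · · · · █ · · · · · ·
    · · · · █ · · · · · · ·
    · · █ · · · · · · · · ·
    · · · · · · · · · · · ·
    · · · · · · · · · · · ·
T2:
  2·area = 163
  edge (16, 1)→(23, 14): d=(7,13) inclusive
  edge (23, 14)→(4, 2): d=(-19,-12) inclusive
  edge (4, 2)→(16, 1): d=(12,-1) inclusive
    (3,1)@(7, 3): e=[131,17,15] → █
    (4,1)@(9, 3): e=[105,41,17] → █
    (5,1)@(11, 3): e=[79,65,19] → █
    (6,1)@(13, 3): e=[53,89,21] → █
    (7,1)@(15, 3): e=[27,113,23] → █
    (8,1)@(17, 3): e=[1,137,25] → █
    (9,1)@(19, 3): e=[-25,161,27] → ·
    (3,2)@(7, 5): e=[145,-21,39] → ·
    (4,2)@(9, 5): e=[119,3,41] → █
    (9,2)@(19, 5): e=[-11,123,51] → ·
    (4,3)@(9, 7): e=[133,-35,65] → ·
    (5,3)@(11, 7): e=[107,-11,67] → ·
  covered (19 px):
    · · · · · · · · · · · ·
    · · · █ █ █ █ █ █ · · ·
    · · · · █ █ █ █ █ · · ·
    · · · · · · █ █ █ █ · ·
    · · · · · · · · █ █ · ·
    · · · · · · · · · █ █ ·
    · · · · · · · · · · · ·
    · · · · · · · · · · · ·
T3:
  2·area = 148
  edge (6, 4)→(22, 14): d=(16,10) inclusive
  edge (22, 14)→(4, 12): d=(-18,-2) inclusive
  edge (4, 12)→(6, 4): d=(2,-8) inclusive
    (3,2)@(7, 5): e=[6,132,10] → █
    (4,2)@(9, 5): e=[-14,136,26] → ·
    (3,3)@(7, 7): e=[38,96,14] → █
    (4,3)@(9, 7): e=[18,100,30] → █
    (5,3)@(11, 7): e=[-2,104,46] → ·
    (2,4)@(5, 9): e=[90,56,2] → █
    (5,4)@(11, 9): e=[30,68,50] → █
    (6,4)@(13, 9): e=[10,72,66] → █
    (7,4)@(15, 9): e=[-10,76,82] → ·
    (2,5)@(5, 11): e=[122,20,6] → █
    (7,5)@(15, 11): e=[22,40,86] → █
    (8,5)@(17, 11): e=[2,44,102] → █
    (6,6)@(13, 13): e=[74,0,74] → █  [on edge]
  covered (19 px):
    · · · · · · · · · · · ·
    · · · · · · · · · · · ·
    · · · █ · · · · · · · ·
    · · · █ █ · · · · · · ·
    · · █ █ █ █ █ · · · · ·
    · · █ █ █ █ █ █ █ · · ·
    · · · · · · █ █ █ █ · ·
    · · · · · · · · · · · ·

Result: 48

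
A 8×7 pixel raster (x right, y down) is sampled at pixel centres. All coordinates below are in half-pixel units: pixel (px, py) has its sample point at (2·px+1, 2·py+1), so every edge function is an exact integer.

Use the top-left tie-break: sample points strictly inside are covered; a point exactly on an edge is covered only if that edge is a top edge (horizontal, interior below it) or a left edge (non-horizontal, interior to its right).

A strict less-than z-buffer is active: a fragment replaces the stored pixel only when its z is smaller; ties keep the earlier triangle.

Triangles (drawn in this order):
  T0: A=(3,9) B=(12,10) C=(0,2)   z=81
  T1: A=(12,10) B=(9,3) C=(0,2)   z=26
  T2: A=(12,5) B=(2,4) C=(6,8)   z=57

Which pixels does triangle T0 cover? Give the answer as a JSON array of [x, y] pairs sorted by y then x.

T0:
  2·area = 60  (B↔C swapped to make it positive)
  edge (3, 9)→(0, 2): d=(-3,-7) top-left  bias=+0
  edge (0, 2)→(12, 10): d=(12,8) right/bottom  bias=-1
  edge (12, 10)→(3, 9): d=(-9,-1) top-left  bias=+0
    (0,1)@(1, 3): e=[4,4,52] → X
    (1,1)@(3, 3): e=[18,-12,54] → .
    (0,2)@(1, 5): e=[-2,28,34] → .
    (1,2)@(3, 5): e=[12,12,36] → X
    (2,2)@(5, 5): e=[26,-4,38] → .
    (1,3)@(3, 7): e=[6,36,18] → X
    (2,3)@(5, 7): e=[20,20,20] → X
    (3,3)@(7, 7): e=[34,4,22] → X
    (4,3)@(9, 7): e=[48,-12,24] → .
    (1,4)@(3, 9): e=[0,60,0] → X  [on edge]
    (4,4)@(9, 9): e=[42,12,6] → X
    (5,4)@(11, 9): e=[56,-4,8] → .
  covered (9 px):
    . . . . . . . .
    X . . . . . . .
    . X . . . . . .
    . X X X . . . .
    . X X X X . . .
    . . . . . . . .
    . . . . . . . .
T1:
  2·area = 60  (B↔C swapped to make it positive)
  edge (12, 10)→(0, 2): d=(-12,-8) top-left  bias=+0
  edge (0, 2)→(9, 3): d=(9,1) right/bottom  bias=-1
  edge (9, 3)→(12, 10): d=(3,7) right/bottom  bias=-1
    (1,1)@(3, 3): e=[12,6,42] → X
    (2,1)@(5, 3): e=[28,4,28] → X
    (3,1)@(7, 3): e=[44,2,14] → X
    (4,1)@(9, 3): e=[60,0,0] → .  [on edge]
    (1,2)@(3, 5): e=[-12,24,48] → .
    (2,2)@(5, 5): e=[4,22,34] → X
    (4,2)@(9, 5): e=[36,18,6] → X
    (5,2)@(11, 5): e=[52,16,-8] → .
    (2,3)@(5, 7): e=[-20,40,40] → .
    (3,3)@(7, 7): e=[-4,38,26] → .
    (4,3)@(9, 7): e=[12,36,12] → X
    (5,3)@(11, 7): e=[28,34,-2] → .
  covered (8 px):
    . . . . . . . .
    . X X X . . . .
    . . X X X . . .
    . . . . X . . .
    . . . . . X . .
    . . . . . . . .
    . . . . . . . .
T2:
  2·area = 36  (B↔C swapped to make it positive)
  edge (12, 5)→(6, 8): d=(-6,3) right/bottom  bias=-1
  edge (6, 8)→(2, 4): d=(-4,-4) top-left  bias=+0
  edge (2, 4)→(12, 5): d=(10,1) right/bottom  bias=-1
    (0,1)@(1, 3): e=[45,0,-9] → .  [on edge]
    (1,2)@(3, 5): e=[27,0,9] → X  [on edge]
    (2,2)@(5, 5): e=[21,8,7] → X
    (3,2)@(7, 5): e=[15,16,5] → X
    (4,2)@(9, 5): e=[9,24,3] → X
    (5,2)@(11, 5): e=[3,32,1] → X
    (6,2)@(13, 5): e=[-3,40,-1] → .
    (1,3)@(3, 7): e=[15,-8,29] → .
    (2,3)@(5, 7): e=[9,0,27] → X  [on edge]
    (4,3)@(9, 7): e=[-3,16,23] → .
    (5,3)@(11, 7): e=[-9,24,21] → .
    (2,4)@(5, 9): e=[-3,-8,47] → .
    (3,4)@(7, 9): e=[-9,0,45] → .  [on edge]
    (4,5)@(9, 11): e=[-27,0,63] → .  [on edge]
    (5,6)@(11, 13): e=[-45,0,81] → .  [on edge]
  covered (7 px):
    . . . . . . . .
    . . . . . . . .
    . X X X X X . .
    . . X X . . . .
    . . . . . . . .
    . . . . . . . .
    . . . . . . . .

Final: [[0,1],[1,2],[1,3],[2,3],[3,3],[1,4],[2,4],[3,4],[4,4]]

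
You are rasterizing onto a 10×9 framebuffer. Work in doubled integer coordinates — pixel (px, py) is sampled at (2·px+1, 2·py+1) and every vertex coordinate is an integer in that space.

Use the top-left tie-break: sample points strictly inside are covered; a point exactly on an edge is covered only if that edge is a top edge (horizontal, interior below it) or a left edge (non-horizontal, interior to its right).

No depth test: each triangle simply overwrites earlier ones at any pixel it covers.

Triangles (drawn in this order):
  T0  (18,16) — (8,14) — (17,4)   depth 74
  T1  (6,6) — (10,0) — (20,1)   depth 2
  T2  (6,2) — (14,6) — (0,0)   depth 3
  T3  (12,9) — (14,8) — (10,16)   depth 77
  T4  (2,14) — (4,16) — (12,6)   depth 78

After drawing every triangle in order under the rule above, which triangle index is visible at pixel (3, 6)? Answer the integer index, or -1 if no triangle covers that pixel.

T0:
  2·area = 118
  edge (18, 16)→(8, 14): d=(-10,-2) top-left  bias=+0
  edge (8, 14)→(17, 4): d=(9,-10) top-left  bias=+0
  edge (17, 4)→(18, 16): d=(1,12) right/bottom  bias=-1
    (8,2)@(17, 5): e=[108,9,1] → X
    (9,2)@(19, 5): e=[112,29,-23] → .
    (7,3)@(15, 7): e=[84,7,27] → X
    (9,3)@(19, 7): e=[92,47,-21] → .
    (6,4)@(13, 9): e=[60,5,53] → X
    (9,4)@(19, 9): e=[72,65,-19] → .
    (5,5)@(11, 11): e=[36,3,79] → X
    (9,5)@(19, 11): e=[52,83,-17] → .
    (1,6)@(3, 13): e=[0,-59,177] → .  [on edge]
    (4,6)@(9, 13): e=[12,1,105] → X
    (9,6)@(19, 13): e=[32,101,-15] → .
    (4,7)@(9, 15): e=[-8,19,107] → .
    (6,7)@(13, 15): e=[0,59,59] → X  [on edge]
  covered (18 px):
    . . . . . . . . . .
    . . . . . . . . . .
    . . . . . . . . X .
    . . . . . . . X X .
    . . . . . . X X X .
    . . . . . X X X X .
    . . . . X X X X X .
    . . . . . . X X X .
    . . . . . . . . . .
T1:
  2·area = 64
  edge (6, 6)→(10, 0): d=(4,-6) top-left  bias=+0
  edge (10, 0)→(20, 1): d=(10,1) right/bottom  bias=-1
  edge (20, 1)→(6, 6): d=(-14,5) right/bottom  bias=-1
    (5,0)@(11, 1): e=[10,9,45] → X
    (6,0)@(13, 1): e=[22,7,35] → X
    (7,0)@(15, 1): e=[34,5,25] → X
    (8,0)@(17, 1): e=[46,3,15] → X
    (9,0)@(19, 1): e=[58,1,5] → X
    (4,1)@(9, 3): e=[6,31,27] → X
    (7,1)@(15, 3): e=[42,25,-3] → .
    (8,1)@(17, 3): e=[54,23,-13] → .
    (9,1)@(19, 3): e=[66,21,-23] → .
    (3,2)@(7, 5): e=[2,53,9] → X
    (4,2)@(9, 5): e=[14,51,-1] → .
    (5,2)@(11, 5): e=[26,49,-11] → .
  covered (9 px):
    . . . . . X X X X X
    . . . . X X X . . .
    . . . X . . . . . .
    . . . . . . . . . .
    . . . . . . . . . .
    . . . . . . . . . .
    . . . . . . . . . .
    . . . . . . . . . .
    . . . . . . . . . .
T2:
  2·area = 8
  edge (6, 2)→(14, 6): d=(8,4) right/bottom  bias=-1
  edge (14, 6)→(0, 0): d=(-14,-6) top-left  bias=+0
  edge (0, 0)→(6, 2): d=(6,2) right/bottom  bias=-1
    (1,0)@(3, 1): e=[4,4,0] → .  [on edge]
    (3,1)@(7, 3): e=[4,0,4] → X  [on edge]
    (4,1)@(9, 3): e=[-4,12,0] → .  [on edge]
    (3,2)@(7, 5): e=[20,-28,16] → .
    (7,2)@(15, 5): e=[-12,20,0] → .  [on edge]
  covered (1 px):
    . . . . . . . . . .
    . . . X . . . . . .
    . . . . . . . . . .
    . . . . . . . . . .
    . . . . . . . . . .
    . . . . . . . . . .
    . . . . . . . . . .
    . . . . . . . . . .
    . . . . . . . . . .
T3:
  2·area = 12
  edge (12, 9)→(14, 8): d=(2,-1) top-left  bias=+0
  edge (14, 8)→(10, 16): d=(-4,8) right/bottom  bias=-1
  edge (10, 16)→(12, 9): d=(2,-7) top-left  bias=+0
    (6,4)@(13, 9): e=[1,4,7] → X
    (7,4)@(15, 9): e=[3,-12,21] → .
    (6,5)@(13, 11): e=[5,-4,11] → .
    (5,6)@(11, 13): e=[7,4,1] → X
    (6,6)@(13, 13): e=[9,-12,15] → .
    (5,7)@(11, 15): e=[11,-4,5] → .
  covered (2 px):
    . . . . . . . . . .
    . . . . . . . . . .
    . . . . . . . . . .
    . . . . . . . . . .
    . . . . . . X . . .
    . . . . . . . . . .
    . . . . . X . . . .
    . . . . . . . . . .
    . . . . . . . . . .
T4:
  2·area = 36  (B↔C swapped to make it positive)
  edge (2, 14)→(12, 6): d=(10,-8) top-left  bias=+0
  edge (12, 6)→(4, 16): d=(-8,10) right/bottom  bias=-1
  edge (4, 16)→(2, 14): d=(-2,-2) top-left  bias=+0
    (5,3)@(11, 7): e=[2,2,32] → X
    (6,3)@(13, 7): e=[18,-18,36] → .
    (4,4)@(9, 9): e=[6,6,24] → X
    (5,4)@(11, 9): e=[22,-14,28] → .
    (3,5)@(7, 11): e=[10,10,16] → X
    (4,5)@(9, 11): e=[26,-10,20] → .
    (0,6)@(1, 13): e=[-18,54,0] → .  [on edge]
    (2,6)@(5, 13): e=[14,14,8] → X
    (3,6)@(7, 13): e=[30,-6,12] → .
    (1,7)@(3, 15): e=[18,18,0] → X  [on edge]
    (2,7)@(5, 15): e=[34,-2,4] → .
    (1,8)@(3, 17): e=[38,2,-4] → .
    (2,8)@(5, 17): e=[54,-18,0] → .  [on edge]
  covered (5 px):
    . . . . . . . . . .
    . . . . . . . . . .
    . . . . . . . . . .
    . . . . . X . . . .
    . . . . X . . . . .
    . . . X . . . . . .
    . . X . . . . . . .
    . X . . . . . . . .
    . . . . . . . . . .

Z-buffer (winner per pixel, '.' = empty):
  . . . . . 1 1 1 1 1
  . . . 2 1 1 1 . . .
  . . . 1 . . . . 0 .
  . . . . . 4 . 0 0 .
  . . . . 4 . 3 0 0 .
  . . . 4 . 0 0 0 0 .
  . . 4 . 0 3 0 0 0 .
  . 4 . . . . 0 0 0 .
  . . . . . . . . . .

Answer: -1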